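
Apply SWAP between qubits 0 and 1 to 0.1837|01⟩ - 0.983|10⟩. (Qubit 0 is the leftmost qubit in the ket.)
-0.983|01⟩ + 0.1837|10⟩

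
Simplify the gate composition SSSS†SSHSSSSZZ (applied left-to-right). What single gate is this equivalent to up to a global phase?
H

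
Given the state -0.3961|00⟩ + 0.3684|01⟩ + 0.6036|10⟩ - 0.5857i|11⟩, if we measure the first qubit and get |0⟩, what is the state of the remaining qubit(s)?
-0.7322|0⟩ + 0.681|1⟩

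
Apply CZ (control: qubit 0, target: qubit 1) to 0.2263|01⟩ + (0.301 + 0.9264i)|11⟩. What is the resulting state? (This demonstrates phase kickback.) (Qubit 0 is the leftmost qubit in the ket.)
0.2263|01⟩ + (-0.301 - 0.9264i)|11⟩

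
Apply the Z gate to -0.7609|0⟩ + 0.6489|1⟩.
-0.7609|0⟩ - 0.6489|1⟩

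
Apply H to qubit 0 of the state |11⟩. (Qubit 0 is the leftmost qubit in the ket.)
1/√2|01⟩ - 1/√2|11⟩

H on qubit 0 mixes each pair of kets that differ only in qubit 0: amplitudes (a, b) of (|…0…⟩, |…1…⟩) become ((a + b)/√2, (a − b)/√2). Kets absent from the input have amplitude 0.
(|01⟩, |11⟩): (a, b) = (0, 1) → (1/√2, -1/√2)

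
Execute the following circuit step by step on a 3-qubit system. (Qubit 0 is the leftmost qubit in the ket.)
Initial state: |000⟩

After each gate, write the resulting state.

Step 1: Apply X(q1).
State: |010⟩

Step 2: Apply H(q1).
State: 1/√2|000⟩ - 1/√2|010⟩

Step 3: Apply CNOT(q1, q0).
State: 1/√2|000⟩ - 1/√2|110⟩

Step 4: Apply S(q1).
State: 1/√2|000⟩ - (1/√2)i|110⟩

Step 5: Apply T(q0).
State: 1/√2|000⟩ + (1/2 - (1/2)i)|110⟩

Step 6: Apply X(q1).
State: 1/√2|010⟩ + (1/2 - (1/2)i)|100⟩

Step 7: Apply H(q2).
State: 1/2|010⟩ + 1/2|011⟩ + (1/√8 - (1/√8)i)|100⟩ + (1/√8 - (1/√8)i)|101⟩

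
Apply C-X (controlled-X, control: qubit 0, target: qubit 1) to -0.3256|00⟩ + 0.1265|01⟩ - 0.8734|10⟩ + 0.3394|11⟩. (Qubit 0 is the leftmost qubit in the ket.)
-0.3256|00⟩ + 0.1265|01⟩ + 0.3394|10⟩ - 0.8734|11⟩

C-X leaves the control-|0⟩ kets |00⟩, |01⟩ unchanged and applies X to qubit 1 on the control-|1⟩ pair (|10⟩, |11⟩).
X = [[0, 1], [1, 0]].
With a = amp(|10⟩) = -0.8734 and b = amp(|11⟩) = 0.3394:
new amp(|10⟩) = (1)·b = 0.3394
new amp(|11⟩) = (1)·a = -0.8734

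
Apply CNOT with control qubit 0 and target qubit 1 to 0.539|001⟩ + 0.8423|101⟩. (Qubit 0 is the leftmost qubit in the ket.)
0.539|001⟩ + 0.8423|111⟩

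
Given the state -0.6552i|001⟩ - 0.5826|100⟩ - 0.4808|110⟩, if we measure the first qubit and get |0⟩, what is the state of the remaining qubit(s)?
-i|01⟩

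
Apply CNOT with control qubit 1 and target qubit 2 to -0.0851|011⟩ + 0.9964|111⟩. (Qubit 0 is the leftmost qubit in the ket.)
-0.0851|010⟩ + 0.9964|110⟩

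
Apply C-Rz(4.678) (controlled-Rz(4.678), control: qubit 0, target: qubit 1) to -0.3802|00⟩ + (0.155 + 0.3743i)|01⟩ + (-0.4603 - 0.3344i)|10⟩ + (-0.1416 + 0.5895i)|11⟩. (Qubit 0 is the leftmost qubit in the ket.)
-0.3802|00⟩ + (0.155 + 0.3743i)|01⟩ + (0.07935 + 0.5634i)|10⟩ + (-0.3256 - 0.5114i)|11⟩

C-Rz(4.678) leaves the control-|0⟩ kets |00⟩, |01⟩ unchanged and applies Rz(4.678) to qubit 1 on the control-|1⟩ pair (|10⟩, |11⟩).
Rz(4.678) = [[e^(−iθ/2), 0], [0, e^(iθ/2)]] with e^(±iθ/2) = cos(θ/2) ± i·sin(θ/2); θ = 4.678, cos(θ/2) ≈ -0.694845, sin(θ/2) ≈ 0.71916.
With a = amp(|10⟩) = (-0.4603 - 0.3344i) and b = amp(|11⟩) = (-0.1416 + 0.5895i):
new amp(|10⟩) = (-0.694845 - 0.71916i)·a = (0.07935 + 0.5634i)
new amp(|11⟩) = (-0.694845 + 0.71916i)·b = (-0.3256 - 0.5114i)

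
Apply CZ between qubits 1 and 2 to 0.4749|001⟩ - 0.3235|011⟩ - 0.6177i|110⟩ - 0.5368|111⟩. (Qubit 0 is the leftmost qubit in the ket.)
0.4749|001⟩ + 0.3235|011⟩ - 0.6177i|110⟩ + 0.5368|111⟩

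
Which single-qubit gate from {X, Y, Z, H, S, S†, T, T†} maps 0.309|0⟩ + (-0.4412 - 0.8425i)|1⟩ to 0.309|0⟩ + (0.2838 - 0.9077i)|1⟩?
T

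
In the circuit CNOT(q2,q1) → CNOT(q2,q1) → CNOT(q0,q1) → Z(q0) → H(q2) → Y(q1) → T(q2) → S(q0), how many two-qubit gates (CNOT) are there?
3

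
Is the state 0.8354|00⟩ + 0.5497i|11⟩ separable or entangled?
Entangled

Writing the state as a|00⟩ + b|01⟩ + c|10⟩ + d|11⟩, it is a product state iff ad − bc = 0.
Here (a, b, c, d) = (0.8354, 0, 0, 0.5497i): ad − bc = (0.8354)(0.5497i) − (0)(0) = 0.4592i ≠ 0, so the state is entangled.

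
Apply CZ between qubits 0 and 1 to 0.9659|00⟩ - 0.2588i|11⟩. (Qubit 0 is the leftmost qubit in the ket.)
0.9659|00⟩ + 0.2588i|11⟩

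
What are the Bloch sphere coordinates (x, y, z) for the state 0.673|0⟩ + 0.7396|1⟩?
(0.9955, 0, -0.09408)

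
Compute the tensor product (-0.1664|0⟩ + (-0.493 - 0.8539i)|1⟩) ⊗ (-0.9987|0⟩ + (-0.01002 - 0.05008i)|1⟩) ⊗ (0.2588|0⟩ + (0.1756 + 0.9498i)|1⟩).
0.04301|000⟩ + (0.02918 + 0.1578i)|001⟩ + (0.0004315 + 0.002157i)|010⟩ + (-0.007622 + 0.003047i)|011⟩ + (0.1274 + 0.2207i)|100⟩ + (-0.7235 + 0.6174i)|101⟩ + (-0.009789 + 0.008604i)|110⟩ + (-0.03822 - 0.03009i)|111⟩

amp(|b₁b₂…⟩) = product of the factor amplitudes for bits b₁, b₂, …; only kets whose every factor amplitude is nonzero survive.
|000⟩: (-0.1664)(-0.9987)(0.2588) = 0.04301
|001⟩: (-0.1664)(-0.9987)(0.1756 + 0.9498i) = (0.02918 + 0.1578i)
|010⟩: (-0.1664)(-0.01002 - 0.05008i)(0.2588) = (0.0004315 + 0.002157i)
|011⟩: (-0.1664)(-0.01002 - 0.05008i)(0.1756 + 0.9498i) = (-0.007622 + 0.003047i)
|100⟩: (-0.493 - 0.8539i)(-0.9987)(0.2588) = (0.1274 + 0.2207i)
|101⟩: (-0.493 - 0.8539i)(-0.9987)(0.1756 + 0.9498i) = (-0.7235 + 0.6174i)
|110⟩: (-0.493 - 0.8539i)(-0.01002 - 0.05008i)(0.2588) = (-0.009789 + 0.008604i)
|111⟩: (-0.493 - 0.8539i)(-0.01002 - 0.05008i)(0.1756 + 0.9498i) = (-0.03822 - 0.03009i)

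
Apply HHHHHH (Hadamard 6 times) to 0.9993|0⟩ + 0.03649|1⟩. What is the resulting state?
0.9993|0⟩ + 0.03649|1⟩

H² = I, so an even number of Hadamards cancels: H^6 = I and the state is unchanged.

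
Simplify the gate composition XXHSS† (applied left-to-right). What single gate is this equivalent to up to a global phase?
H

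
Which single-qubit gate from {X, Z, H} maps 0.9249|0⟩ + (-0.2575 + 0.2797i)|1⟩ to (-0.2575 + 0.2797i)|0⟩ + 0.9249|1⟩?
X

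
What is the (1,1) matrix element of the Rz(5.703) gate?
(-0.9582 + 0.286i)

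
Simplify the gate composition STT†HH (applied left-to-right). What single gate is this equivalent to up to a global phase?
S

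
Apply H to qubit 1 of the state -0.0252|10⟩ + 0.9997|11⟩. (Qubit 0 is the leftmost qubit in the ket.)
0.6891|10⟩ - 0.7247|11⟩

H on qubit 1 mixes each pair of kets that differ only in qubit 1: amplitudes (a, b) of (|…0…⟩, |…1…⟩) become ((a + b)/√2, (a − b)/√2). Kets absent from the input have amplitude 0.
(|10⟩, |11⟩): (a, b) = (-0.0252, 0.9997) → (0.6891, -0.7247)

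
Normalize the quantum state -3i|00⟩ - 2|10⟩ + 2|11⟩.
-0.7276i|00⟩ - 0.4851|10⟩ + 0.4851|11⟩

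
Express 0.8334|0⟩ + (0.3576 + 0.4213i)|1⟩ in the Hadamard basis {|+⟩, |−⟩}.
(0.8422 + 0.2979i)|+⟩ + (0.3364 - 0.2979i)|−⟩

With |ψ⟩ = α|0⟩ + β|1⟩, the Hadamard-basis coefficients are ⟨+|ψ⟩ = (α + β)/√2 and ⟨−|ψ⟩ = (α − β)/√2.
Here α = 0.8334, β = (0.3576 + 0.4213i): (α + β)/√2 = (0.8422 + 0.2979i), (α − β)/√2 = (0.3364 - 0.2979i).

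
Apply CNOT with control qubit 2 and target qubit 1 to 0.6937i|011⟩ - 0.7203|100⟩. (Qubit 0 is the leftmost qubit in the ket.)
0.6937i|001⟩ - 0.7203|100⟩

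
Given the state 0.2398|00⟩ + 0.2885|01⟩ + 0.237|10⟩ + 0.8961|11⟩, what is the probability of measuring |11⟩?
0.803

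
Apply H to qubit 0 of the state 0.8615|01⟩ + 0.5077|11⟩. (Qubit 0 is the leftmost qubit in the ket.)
0.9682|01⟩ + 0.2502|11⟩

H on qubit 0 mixes each pair of kets that differ only in qubit 0: amplitudes (a, b) of (|…0…⟩, |…1…⟩) become ((a + b)/√2, (a − b)/√2). Kets absent from the input have amplitude 0.
(|01⟩, |11⟩): (a, b) = (0.8615, 0.5077) → (0.9682, 0.2502)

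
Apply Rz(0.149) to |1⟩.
(0.9972 + 0.07443i)|1⟩

Rz(0.149) = [[e^(−iθ/2), 0], [0, e^(iθ/2)]] with e^(±iθ/2) = cos(θ/2) ± i·sin(θ/2); θ = 0.149, cos(θ/2) ≈ 0.997226, sin(θ/2) ≈ 0.0744311.
With a = amp(|0⟩) = 0 and b = amp(|1⟩) = 1:
new amp(|0⟩) = (0.997226 - 0.0744311i)·a = 0
new amp(|1⟩) = (0.997226 + 0.0744311i)·b = (0.9972 + 0.07443i)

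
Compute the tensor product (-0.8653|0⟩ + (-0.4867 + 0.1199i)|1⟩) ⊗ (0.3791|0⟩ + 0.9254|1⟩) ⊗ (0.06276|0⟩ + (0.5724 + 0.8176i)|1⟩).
-0.02059|000⟩ + (-0.1878 - 0.2682i)|001⟩ - 0.05025|010⟩ + (-0.4583 - 0.6547i)|011⟩ + (-0.01158 + 0.002853i)|100⟩ + (-0.1428 - 0.1248i)|101⟩ + (-0.02827 + 0.006964i)|110⟩ + (-0.3485 - 0.3047i)|111⟩

amp(|b₁b₂…⟩) = product of the factor amplitudes for bits b₁, b₂, …; only kets whose every factor amplitude is nonzero survive.
|000⟩: (-0.8653)(0.3791)(0.06276) = -0.02059
|001⟩: (-0.8653)(0.3791)(0.5724 + 0.8176i) = (-0.1878 - 0.2682i)
|010⟩: (-0.8653)(0.9254)(0.06276) = -0.05025
|011⟩: (-0.8653)(0.9254)(0.5724 + 0.8176i) = (-0.4583 - 0.6547i)
|100⟩: (-0.4867 + 0.1199i)(0.3791)(0.06276) = (-0.01158 + 0.002853i)
|101⟩: (-0.4867 + 0.1199i)(0.3791)(0.5724 + 0.8176i) = (-0.1428 - 0.1248i)
|110⟩: (-0.4867 + 0.1199i)(0.9254)(0.06276) = (-0.02827 + 0.006964i)
|111⟩: (-0.4867 + 0.1199i)(0.9254)(0.5724 + 0.8176i) = (-0.3485 - 0.3047i)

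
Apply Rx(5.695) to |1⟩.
-0.2899i|0⟩ - 0.9571|1⟩

Rx(5.695) = [[cos(θ/2), −i·sin(θ/2)], [−i·sin(θ/2), cos(θ/2)]]; θ = 5.695, cos(θ/2) ≈ -0.957066, sin(θ/2) ≈ 0.289872.
With a = amp(|0⟩) = 0 and b = amp(|1⟩) = 1:
new amp(|0⟩) = (-0.957066)·a + (-0.289872i)·b = -0.2899i
new amp(|1⟩) = (-0.289872i)·a + (-0.957066)·b = -0.9571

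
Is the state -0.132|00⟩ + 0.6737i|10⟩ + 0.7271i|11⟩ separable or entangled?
Entangled

Writing the state as a|00⟩ + b|01⟩ + c|10⟩ + d|11⟩, it is a product state iff ad − bc = 0.
Here (a, b, c, d) = (-0.132, 0, 0.6737i, 0.7271i): ad − bc = (-0.132)(0.7271i) − (0)(0.6737i) = -0.09598i ≠ 0, so the state is entangled.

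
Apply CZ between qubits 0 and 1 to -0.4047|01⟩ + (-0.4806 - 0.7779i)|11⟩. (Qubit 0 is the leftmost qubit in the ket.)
-0.4047|01⟩ + (0.4806 + 0.7779i)|11⟩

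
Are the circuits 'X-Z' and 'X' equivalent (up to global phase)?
No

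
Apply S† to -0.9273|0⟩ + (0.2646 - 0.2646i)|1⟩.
-0.9273|0⟩ + (-0.2646 - 0.2646i)|1⟩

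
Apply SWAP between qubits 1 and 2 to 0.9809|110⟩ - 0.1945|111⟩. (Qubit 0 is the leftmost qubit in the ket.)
0.9809|101⟩ - 0.1945|111⟩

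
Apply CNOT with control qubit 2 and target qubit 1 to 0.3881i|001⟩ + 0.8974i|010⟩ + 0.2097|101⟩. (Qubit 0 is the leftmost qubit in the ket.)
0.8974i|010⟩ + 0.3881i|011⟩ + 0.2097|111⟩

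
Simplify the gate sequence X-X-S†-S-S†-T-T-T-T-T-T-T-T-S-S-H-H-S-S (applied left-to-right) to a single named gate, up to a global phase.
S†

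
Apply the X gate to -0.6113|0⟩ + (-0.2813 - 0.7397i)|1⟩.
(-0.2813 - 0.7397i)|0⟩ - 0.6113|1⟩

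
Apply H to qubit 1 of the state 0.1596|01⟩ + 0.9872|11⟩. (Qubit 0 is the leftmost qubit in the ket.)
0.1129|00⟩ - 0.1129|01⟩ + 0.6981|10⟩ - 0.6981|11⟩

H on qubit 1 mixes each pair of kets that differ only in qubit 1: amplitudes (a, b) of (|…0…⟩, |…1…⟩) become ((a + b)/√2, (a − b)/√2). Kets absent from the input have amplitude 0.
(|00⟩, |01⟩): (a, b) = (0, 0.1596) → (0.1129, -0.1129)
(|10⟩, |11⟩): (a, b) = (0, 0.9872) → (0.6981, -0.6981)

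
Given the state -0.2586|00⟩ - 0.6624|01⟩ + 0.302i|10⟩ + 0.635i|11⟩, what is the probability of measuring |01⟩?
0.4388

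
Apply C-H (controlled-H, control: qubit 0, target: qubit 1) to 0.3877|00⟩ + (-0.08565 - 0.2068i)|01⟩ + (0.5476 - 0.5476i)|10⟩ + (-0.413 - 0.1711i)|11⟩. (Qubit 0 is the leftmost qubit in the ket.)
0.3877|00⟩ + (-0.08565 - 0.2068i)|01⟩ + (0.09518 - 0.5082i)|10⟩ + (0.6792 - 0.2662i)|11⟩

C-H leaves the control-|0⟩ kets |00⟩, |01⟩ unchanged and applies H to qubit 1 on the control-|1⟩ pair (|10⟩, |11⟩).
H = [[1/√2, 1/√2], [1/√2, -1/√2]].
With a = amp(|10⟩) = (0.5476 - 0.5476i) and b = amp(|11⟩) = (-0.413 - 0.1711i):
new amp(|10⟩) = (1/√2)·a + (1/√2)·b = (0.09518 - 0.5082i)
new amp(|11⟩) = (1/√2)·a + (-1/√2)·b = (0.6792 - 0.2662i)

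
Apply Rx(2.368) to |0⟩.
0.3772|0⟩ - 0.9261i|1⟩

Rx(2.368) = [[cos(θ/2), −i·sin(θ/2)], [−i·sin(θ/2), cos(θ/2)]]; θ = 2.368, cos(θ/2) ≈ 0.377223, sin(θ/2) ≈ 0.926122.
With a = amp(|0⟩) = 1 and b = amp(|1⟩) = 0:
new amp(|0⟩) = (0.377223)·a + (-0.926122i)·b = 0.3772
new amp(|1⟩) = (-0.926122i)·a + (0.377223)·b = -0.9261i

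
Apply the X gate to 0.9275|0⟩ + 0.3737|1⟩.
0.3737|0⟩ + 0.9275|1⟩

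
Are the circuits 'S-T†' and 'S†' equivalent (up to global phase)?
No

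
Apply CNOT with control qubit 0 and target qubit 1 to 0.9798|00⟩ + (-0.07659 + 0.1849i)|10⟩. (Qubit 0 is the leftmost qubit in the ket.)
0.9798|00⟩ + (-0.07659 + 0.1849i)|11⟩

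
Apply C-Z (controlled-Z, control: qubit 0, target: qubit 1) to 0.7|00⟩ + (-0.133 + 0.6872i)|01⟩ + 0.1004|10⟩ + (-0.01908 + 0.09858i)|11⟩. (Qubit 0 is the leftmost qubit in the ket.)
0.7|00⟩ + (-0.133 + 0.6872i)|01⟩ + 0.1004|10⟩ + (0.01908 - 0.09858i)|11⟩

C-Z leaves the control-|0⟩ kets |00⟩, |01⟩ unchanged and applies Z to qubit 1 on the control-|1⟩ pair (|10⟩, |11⟩).
Z = [[1, 0], [0, -1]].
With a = amp(|10⟩) = 0.1004 and b = amp(|11⟩) = (-0.01908 + 0.09858i):
new amp(|10⟩) = (1)·a = 0.1004
new amp(|11⟩) = (-1)·b = (0.01908 - 0.09858i)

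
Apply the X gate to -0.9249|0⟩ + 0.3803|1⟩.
0.3803|0⟩ - 0.9249|1⟩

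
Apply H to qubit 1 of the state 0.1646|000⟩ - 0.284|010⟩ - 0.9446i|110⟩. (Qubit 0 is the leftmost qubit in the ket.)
-0.08443|000⟩ + 0.3172|010⟩ - 0.6679i|100⟩ + 0.6679i|110⟩

H on qubit 1 mixes each pair of kets that differ only in qubit 1: amplitudes (a, b) of (|…0…⟩, |…1…⟩) become ((a + b)/√2, (a − b)/√2). Kets absent from the input have amplitude 0.
(|000⟩, |010⟩): (a, b) = (0.1646, -0.284) → (-0.08443, 0.3172)
(|100⟩, |110⟩): (a, b) = (0, -0.9446i) → (-0.6679i, 0.6679i)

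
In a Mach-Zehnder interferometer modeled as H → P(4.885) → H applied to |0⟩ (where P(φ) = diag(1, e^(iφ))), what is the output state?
(0.5859 - 0.4926i)|0⟩ + (0.4141 + 0.4926i)|1⟩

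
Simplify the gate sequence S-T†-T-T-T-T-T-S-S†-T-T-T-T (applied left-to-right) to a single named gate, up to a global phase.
S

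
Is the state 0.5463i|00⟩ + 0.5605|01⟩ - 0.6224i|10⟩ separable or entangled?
Entangled

Writing the state as a|00⟩ + b|01⟩ + c|10⟩ + d|11⟩, it is a product state iff ad − bc = 0.
Here (a, b, c, d) = (0.5463i, 0.5605, -0.6224i, 0): ad − bc = (0.5463i)(0) − (0.5605)(-0.6224i) = 0.3489i ≠ 0, so the state is entangled.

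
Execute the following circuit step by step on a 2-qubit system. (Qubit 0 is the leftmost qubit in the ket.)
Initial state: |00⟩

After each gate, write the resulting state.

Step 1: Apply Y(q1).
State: i|01⟩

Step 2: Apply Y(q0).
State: -|11⟩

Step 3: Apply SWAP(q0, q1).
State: -|11⟩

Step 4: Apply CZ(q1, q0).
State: |11⟩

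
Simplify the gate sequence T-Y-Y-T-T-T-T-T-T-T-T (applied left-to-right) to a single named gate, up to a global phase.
T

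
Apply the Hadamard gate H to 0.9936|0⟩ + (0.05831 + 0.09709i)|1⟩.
(0.7438 + 0.06865i)|0⟩ + (0.6613 - 0.06865i)|1⟩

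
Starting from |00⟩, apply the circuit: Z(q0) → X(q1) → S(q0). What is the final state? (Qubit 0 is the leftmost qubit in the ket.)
|01⟩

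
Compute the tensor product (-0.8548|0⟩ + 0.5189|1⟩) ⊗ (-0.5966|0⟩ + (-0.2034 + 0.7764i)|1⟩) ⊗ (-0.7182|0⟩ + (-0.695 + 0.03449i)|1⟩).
-0.3663|000⟩ + (-0.3544 + 0.01759i)|001⟩ + (-0.1249 + 0.4766i)|010⟩ + (-0.09795 + 0.4672i)|011⟩ + 0.2223|100⟩ + (0.2152 - 0.01068i)|101⟩ + (0.0758 - 0.2893i)|110⟩ + (0.05946 - 0.2836i)|111⟩

amp(|b₁b₂…⟩) = product of the factor amplitudes for bits b₁, b₂, …; only kets whose every factor amplitude is nonzero survive.
|000⟩: (-0.8548)(-0.5966)(-0.7182) = -0.3663
|001⟩: (-0.8548)(-0.5966)(-0.695 + 0.03449i) = (-0.3544 + 0.01759i)
|010⟩: (-0.8548)(-0.2034 + 0.7764i)(-0.7182) = (-0.1249 + 0.4766i)
|011⟩: (-0.8548)(-0.2034 + 0.7764i)(-0.695 + 0.03449i) = (-0.09795 + 0.4672i)
|100⟩: (0.5189)(-0.5966)(-0.7182) = 0.2223
|101⟩: (0.5189)(-0.5966)(-0.695 + 0.03449i) = (0.2152 - 0.01068i)
|110⟩: (0.5189)(-0.2034 + 0.7764i)(-0.7182) = (0.0758 - 0.2893i)
|111⟩: (0.5189)(-0.2034 + 0.7764i)(-0.695 + 0.03449i) = (0.05946 - 0.2836i)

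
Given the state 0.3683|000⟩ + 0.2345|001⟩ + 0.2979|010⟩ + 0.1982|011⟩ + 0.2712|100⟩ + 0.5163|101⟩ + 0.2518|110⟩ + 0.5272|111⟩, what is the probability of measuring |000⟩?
0.1356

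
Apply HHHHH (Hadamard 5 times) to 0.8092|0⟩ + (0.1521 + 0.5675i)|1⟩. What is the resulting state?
(0.6797 + 0.4013i)|0⟩ + (0.4646 - 0.4013i)|1⟩

H² = I, so H^5 = H: a single Hadamard. With (a, b) = (0.8092, (0.1521 + 0.5675i)), H gives ((a + b)/√2, (a − b)/√2) = ((0.6797 + 0.4013i), (0.4646 - 0.4013i)).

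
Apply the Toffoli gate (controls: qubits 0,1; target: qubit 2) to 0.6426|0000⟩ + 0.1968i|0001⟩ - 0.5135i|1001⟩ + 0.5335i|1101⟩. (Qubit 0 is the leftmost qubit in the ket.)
0.6426|0000⟩ + 0.1968i|0001⟩ - 0.5135i|1001⟩ + 0.5335i|1111⟩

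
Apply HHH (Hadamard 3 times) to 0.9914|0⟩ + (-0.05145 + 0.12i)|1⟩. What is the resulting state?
(0.6646 + 0.08485i)|0⟩ + (0.7374 - 0.08485i)|1⟩

H² = I, so H^3 = H: a single Hadamard. With (a, b) = (0.9914, (-0.05145 + 0.12i)), H gives ((a + b)/√2, (a − b)/√2) = ((0.6646 + 0.08485i), (0.7374 - 0.08485i)).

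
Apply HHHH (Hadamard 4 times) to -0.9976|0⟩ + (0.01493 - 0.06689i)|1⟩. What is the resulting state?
-0.9976|0⟩ + (0.01493 - 0.06689i)|1⟩

H² = I, so an even number of Hadamards cancels: H^4 = I and the state is unchanged.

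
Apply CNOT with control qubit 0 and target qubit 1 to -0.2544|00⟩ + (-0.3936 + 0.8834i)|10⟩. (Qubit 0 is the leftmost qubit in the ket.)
-0.2544|00⟩ + (-0.3936 + 0.8834i)|11⟩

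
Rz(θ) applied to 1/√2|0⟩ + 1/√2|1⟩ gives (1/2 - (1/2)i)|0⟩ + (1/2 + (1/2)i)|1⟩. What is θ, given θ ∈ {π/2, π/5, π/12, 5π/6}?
π/2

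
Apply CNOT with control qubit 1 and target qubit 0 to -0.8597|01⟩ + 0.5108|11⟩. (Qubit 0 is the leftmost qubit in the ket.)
0.5108|01⟩ - 0.8597|11⟩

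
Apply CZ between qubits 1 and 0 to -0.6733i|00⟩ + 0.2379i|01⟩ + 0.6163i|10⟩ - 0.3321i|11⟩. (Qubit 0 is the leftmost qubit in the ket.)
-0.6733i|00⟩ + 0.2379i|01⟩ + 0.6163i|10⟩ + 0.3321i|11⟩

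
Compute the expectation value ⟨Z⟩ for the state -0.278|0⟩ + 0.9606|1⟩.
-0.8455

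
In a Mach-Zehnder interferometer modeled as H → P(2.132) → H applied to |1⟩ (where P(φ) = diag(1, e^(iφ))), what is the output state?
(0.7661 - 0.4233i)|0⟩ + (0.2339 + 0.4233i)|1⟩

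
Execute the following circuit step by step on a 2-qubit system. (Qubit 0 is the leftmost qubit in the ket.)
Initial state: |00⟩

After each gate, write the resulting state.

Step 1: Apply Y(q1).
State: i|01⟩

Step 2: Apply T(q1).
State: (-1/√2 + (1/√2)i)|01⟩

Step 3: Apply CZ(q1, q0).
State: (-1/√2 + (1/√2)i)|01⟩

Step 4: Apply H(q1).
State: (-1/2 + (1/2)i)|00⟩ + (1/2 - (1/2)i)|01⟩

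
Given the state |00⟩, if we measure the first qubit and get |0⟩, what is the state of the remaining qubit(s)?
|0⟩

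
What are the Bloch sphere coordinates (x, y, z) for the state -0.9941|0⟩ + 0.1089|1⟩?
(-0.2165, 0, 0.9764)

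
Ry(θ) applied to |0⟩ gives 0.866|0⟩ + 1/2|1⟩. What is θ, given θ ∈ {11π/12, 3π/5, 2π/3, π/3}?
π/3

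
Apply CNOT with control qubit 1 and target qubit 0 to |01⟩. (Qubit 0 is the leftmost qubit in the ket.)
|11⟩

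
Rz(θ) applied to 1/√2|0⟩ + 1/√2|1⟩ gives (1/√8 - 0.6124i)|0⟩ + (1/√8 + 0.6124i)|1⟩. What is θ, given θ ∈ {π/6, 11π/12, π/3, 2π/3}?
2π/3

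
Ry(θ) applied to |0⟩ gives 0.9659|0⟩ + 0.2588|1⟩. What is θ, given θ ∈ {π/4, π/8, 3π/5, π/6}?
π/6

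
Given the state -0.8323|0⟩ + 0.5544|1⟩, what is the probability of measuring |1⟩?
0.3074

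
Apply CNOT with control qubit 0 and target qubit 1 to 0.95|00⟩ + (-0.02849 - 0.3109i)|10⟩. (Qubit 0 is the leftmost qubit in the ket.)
0.95|00⟩ + (-0.02849 - 0.3109i)|11⟩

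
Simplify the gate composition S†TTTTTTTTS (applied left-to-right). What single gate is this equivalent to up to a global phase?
I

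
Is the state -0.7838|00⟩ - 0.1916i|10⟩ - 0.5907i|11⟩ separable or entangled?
Entangled

Writing the state as a|00⟩ + b|01⟩ + c|10⟩ + d|11⟩, it is a product state iff ad − bc = 0.
Here (a, b, c, d) = (-0.7838, 0, -0.1916i, -0.5907i): ad − bc = (-0.7838)(-0.5907i) − (0)(-0.1916i) = 0.463i ≠ 0, so the state is entangled.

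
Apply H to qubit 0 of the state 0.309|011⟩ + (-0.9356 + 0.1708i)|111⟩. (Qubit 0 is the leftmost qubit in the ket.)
(-0.4431 + 0.1208i)|011⟩ + (0.8801 - 0.1208i)|111⟩

H on qubit 0 mixes each pair of kets that differ only in qubit 0: amplitudes (a, b) of (|…0…⟩, |…1…⟩) become ((a + b)/√2, (a − b)/√2). Kets absent from the input have amplitude 0.
(|011⟩, |111⟩): (a, b) = (0.309, (-0.9356 + 0.1708i)) → ((-0.4431 + 0.1208i), (0.8801 - 0.1208i))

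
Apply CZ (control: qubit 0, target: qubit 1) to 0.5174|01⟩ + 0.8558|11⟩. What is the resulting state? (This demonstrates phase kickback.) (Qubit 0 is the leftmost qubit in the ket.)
0.5174|01⟩ - 0.8558|11⟩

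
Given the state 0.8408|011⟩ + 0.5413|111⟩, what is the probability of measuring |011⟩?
0.7069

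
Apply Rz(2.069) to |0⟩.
(0.511 - 0.8596i)|0⟩

Rz(2.069) = [[e^(−iθ/2), 0], [0, e^(iθ/2)]] with e^(±iθ/2) = cos(θ/2) ± i·sin(θ/2); θ = 2.069, cos(θ/2) ≈ 0.510956, sin(θ/2) ≈ 0.859607.
With a = amp(|0⟩) = 1 and b = amp(|1⟩) = 0:
new amp(|0⟩) = (0.510956 - 0.859607i)·a = (0.511 - 0.8596i)
new amp(|1⟩) = (0.510956 + 0.859607i)·b = 0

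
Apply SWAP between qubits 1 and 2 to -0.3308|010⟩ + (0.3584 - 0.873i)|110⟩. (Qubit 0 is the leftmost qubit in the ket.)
-0.3308|001⟩ + (0.3584 - 0.873i)|101⟩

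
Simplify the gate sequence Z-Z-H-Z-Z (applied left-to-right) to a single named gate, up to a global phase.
H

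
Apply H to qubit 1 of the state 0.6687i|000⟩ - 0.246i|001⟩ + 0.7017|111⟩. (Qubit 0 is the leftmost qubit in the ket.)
0.4728i|000⟩ - 0.1739i|001⟩ + 0.4728i|010⟩ - 0.1739i|011⟩ + 0.4962|101⟩ - 0.4962|111⟩

H on qubit 1 mixes each pair of kets that differ only in qubit 1: amplitudes (a, b) of (|…0…⟩, |…1…⟩) become ((a + b)/√2, (a − b)/√2). Kets absent from the input have amplitude 0.
(|000⟩, |010⟩): (a, b) = (0.6687i, 0) → (0.4728i, 0.4728i)
(|001⟩, |011⟩): (a, b) = (-0.246i, 0) → (-0.1739i, -0.1739i)
(|101⟩, |111⟩): (a, b) = (0, 0.7017) → (0.4962, -0.4962)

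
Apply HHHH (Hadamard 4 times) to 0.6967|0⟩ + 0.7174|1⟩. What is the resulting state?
0.6967|0⟩ + 0.7174|1⟩

H² = I, so an even number of Hadamards cancels: H^4 = I and the state is unchanged.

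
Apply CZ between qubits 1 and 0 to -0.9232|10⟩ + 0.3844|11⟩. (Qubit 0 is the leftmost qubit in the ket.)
-0.9232|10⟩ - 0.3844|11⟩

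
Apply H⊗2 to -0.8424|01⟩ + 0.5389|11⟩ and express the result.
-0.1518|00⟩ + 0.1518|01⟩ - 0.6907|10⟩ + 0.6907|11⟩

H⊗2 gives amp(|y⟩) = (1/2) Σ_x (−1)^(x·y) amp(|x⟩), where x·y is the number of positions in which both x and y have a 1.
|00⟩: (-0.8424 + 0.5389)/2 = -0.1518
|01⟩: (0.8424 - 0.5389)/2 = 0.1518
|10⟩: (-0.8424 - 0.5389)/2 = -0.6907
|11⟩: (0.8424 + 0.5389)/2 = 0.6907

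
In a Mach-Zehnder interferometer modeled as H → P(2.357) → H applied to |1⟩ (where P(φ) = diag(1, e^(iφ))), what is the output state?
(0.8538 - 0.3533i)|0⟩ + (0.1462 + 0.3533i)|1⟩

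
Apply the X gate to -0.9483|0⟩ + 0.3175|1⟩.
0.3175|0⟩ - 0.9483|1⟩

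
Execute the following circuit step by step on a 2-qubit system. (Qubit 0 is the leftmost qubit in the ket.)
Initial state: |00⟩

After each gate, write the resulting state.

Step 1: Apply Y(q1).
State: i|01⟩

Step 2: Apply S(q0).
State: i|01⟩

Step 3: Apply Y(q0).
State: -|11⟩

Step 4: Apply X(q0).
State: -|01⟩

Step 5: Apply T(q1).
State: (-1/√2 - (1/√2)i)|01⟩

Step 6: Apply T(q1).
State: -i|01⟩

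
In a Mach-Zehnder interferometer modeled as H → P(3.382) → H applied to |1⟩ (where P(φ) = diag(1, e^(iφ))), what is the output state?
(0.9856 + 0.119i)|0⟩ + (0.01438 - 0.119i)|1⟩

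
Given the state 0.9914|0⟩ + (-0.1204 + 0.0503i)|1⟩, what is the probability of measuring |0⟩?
0.9829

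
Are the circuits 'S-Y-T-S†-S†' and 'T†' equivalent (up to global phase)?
No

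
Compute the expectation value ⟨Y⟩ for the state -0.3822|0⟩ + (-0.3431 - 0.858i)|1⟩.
0.6559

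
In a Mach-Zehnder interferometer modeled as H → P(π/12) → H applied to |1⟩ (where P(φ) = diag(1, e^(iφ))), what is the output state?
(0.01704 - 0.1294i)|0⟩ + (0.983 + 0.1294i)|1⟩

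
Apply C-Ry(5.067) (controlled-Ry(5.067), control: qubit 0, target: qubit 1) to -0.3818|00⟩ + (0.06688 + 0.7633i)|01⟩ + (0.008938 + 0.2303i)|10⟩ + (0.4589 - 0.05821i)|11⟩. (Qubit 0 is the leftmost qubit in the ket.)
-0.3818|00⟩ + (0.06688 + 0.7633i)|01⟩ + (-0.2695 - 0.1558i)|10⟩ + (-0.3715 + 0.1793i)|11⟩

C-Ry(5.067) leaves the control-|0⟩ kets |00⟩, |01⟩ unchanged and applies Ry(5.067) to qubit 1 on the control-|1⟩ pair (|10⟩, |11⟩).
Ry(5.067) = [[cos(θ/2), −sin(θ/2)], [sin(θ/2), cos(θ/2)]]; θ = 5.067, cos(θ/2) ≈ -0.820739, sin(θ/2) ≈ 0.571303.
With a = amp(|10⟩) = (0.008938 + 0.2303i) and b = amp(|11⟩) = (0.4589 - 0.05821i):
new amp(|10⟩) = (-0.820739)·a + (-0.571303)·b = (-0.2695 - 0.1558i)
new amp(|11⟩) = (0.571303)·a + (-0.820739)·b = (-0.3715 + 0.1793i)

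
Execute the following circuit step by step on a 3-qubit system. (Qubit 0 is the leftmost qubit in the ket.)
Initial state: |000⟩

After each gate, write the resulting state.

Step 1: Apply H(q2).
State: 1/√2|000⟩ + 1/√2|001⟩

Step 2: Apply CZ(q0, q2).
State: 1/√2|000⟩ + 1/√2|001⟩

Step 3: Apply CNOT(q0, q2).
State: 1/√2|000⟩ + 1/√2|001⟩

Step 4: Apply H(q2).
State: |000⟩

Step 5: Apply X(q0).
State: |100⟩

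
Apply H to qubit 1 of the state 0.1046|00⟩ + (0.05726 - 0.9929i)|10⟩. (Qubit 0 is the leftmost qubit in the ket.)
0.07396|00⟩ + 0.07396|01⟩ + (0.04049 - 0.7021i)|10⟩ + (0.04049 - 0.7021i)|11⟩

H on qubit 1 mixes each pair of kets that differ only in qubit 1: amplitudes (a, b) of (|…0…⟩, |…1…⟩) become ((a + b)/√2, (a − b)/√2). Kets absent from the input have amplitude 0.
(|00⟩, |01⟩): (a, b) = (0.1046, 0) → (0.07396, 0.07396)
(|10⟩, |11⟩): (a, b) = ((0.05726 - 0.9929i), 0) → ((0.04049 - 0.7021i), (0.04049 - 0.7021i))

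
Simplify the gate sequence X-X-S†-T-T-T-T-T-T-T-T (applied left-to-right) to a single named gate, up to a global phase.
S†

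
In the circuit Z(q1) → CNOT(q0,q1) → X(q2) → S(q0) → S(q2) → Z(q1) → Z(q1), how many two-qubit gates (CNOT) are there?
1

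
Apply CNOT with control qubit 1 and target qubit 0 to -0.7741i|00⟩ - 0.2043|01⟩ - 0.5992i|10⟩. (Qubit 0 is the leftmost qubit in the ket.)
-0.7741i|00⟩ - 0.5992i|10⟩ - 0.2043|11⟩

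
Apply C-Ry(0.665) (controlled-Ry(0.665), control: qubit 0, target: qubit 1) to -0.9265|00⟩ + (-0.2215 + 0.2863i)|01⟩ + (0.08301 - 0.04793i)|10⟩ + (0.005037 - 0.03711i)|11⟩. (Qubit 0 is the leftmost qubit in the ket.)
-0.9265|00⟩ + (-0.2215 + 0.2863i)|01⟩ + (0.07682 - 0.03319i)|10⟩ + (0.03186 - 0.05072i)|11⟩

C-Ry(0.665) leaves the control-|0⟩ kets |00⟩, |01⟩ unchanged and applies Ry(0.665) to qubit 1 on the control-|1⟩ pair (|10⟩, |11⟩).
Ry(0.665) = [[cos(θ/2), −sin(θ/2)], [sin(θ/2), cos(θ/2)]]; θ = 0.665, cos(θ/2) ≈ 0.945229, sin(θ/2) ≈ 0.326407.
With a = amp(|10⟩) = (0.08301 - 0.04793i) and b = amp(|11⟩) = (0.005037 - 0.03711i):
new amp(|10⟩) = (0.945229)·a + (-0.326407)·b = (0.07682 - 0.03319i)
new amp(|11⟩) = (0.326407)·a + (0.945229)·b = (0.03186 - 0.05072i)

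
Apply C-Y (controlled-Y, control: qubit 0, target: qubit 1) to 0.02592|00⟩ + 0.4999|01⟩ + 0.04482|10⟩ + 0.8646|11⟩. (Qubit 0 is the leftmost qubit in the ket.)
0.02592|00⟩ + 0.4999|01⟩ - 0.8646i|10⟩ + 0.04482i|11⟩

C-Y leaves the control-|0⟩ kets |00⟩, |01⟩ unchanged and applies Y to qubit 1 on the control-|1⟩ pair (|10⟩, |11⟩).
Y = [[0, -i], [i, 0]].
With a = amp(|10⟩) = 0.04482 and b = amp(|11⟩) = 0.8646:
new amp(|10⟩) = (-i)·b = -0.8646i
new amp(|11⟩) = (i)·a = 0.04482i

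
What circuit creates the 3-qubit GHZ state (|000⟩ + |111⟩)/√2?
H(q0) → CNOT(q0,q1) → CNOT(q0,q2)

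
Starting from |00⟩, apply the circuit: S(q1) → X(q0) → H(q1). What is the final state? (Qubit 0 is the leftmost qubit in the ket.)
1/√2|10⟩ + 1/√2|11⟩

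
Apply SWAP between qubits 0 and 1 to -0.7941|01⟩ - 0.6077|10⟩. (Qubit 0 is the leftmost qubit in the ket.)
-0.6077|01⟩ - 0.7941|10⟩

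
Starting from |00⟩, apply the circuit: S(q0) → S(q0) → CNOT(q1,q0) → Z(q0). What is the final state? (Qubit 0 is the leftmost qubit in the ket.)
|00⟩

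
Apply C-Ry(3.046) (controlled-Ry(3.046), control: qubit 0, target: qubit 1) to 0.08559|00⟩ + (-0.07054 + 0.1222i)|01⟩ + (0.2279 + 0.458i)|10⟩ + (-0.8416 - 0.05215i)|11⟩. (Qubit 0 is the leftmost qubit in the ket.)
0.08559|00⟩ + (-0.07054 + 0.1222i)|01⟩ + (0.8515 + 0.07397i)|10⟩ + (0.1874 + 0.455i)|11⟩

C-Ry(3.046) leaves the control-|0⟩ kets |00⟩, |01⟩ unchanged and applies Ry(3.046) to qubit 1 on the control-|1⟩ pair (|10⟩, |11⟩).
Ry(3.046) = [[cos(θ/2), −sin(θ/2)], [sin(θ/2), cos(θ/2)]]; θ = 3.046, cos(θ/2) ≈ 0.0477781, sin(θ/2) ≈ 0.998858.
With a = amp(|10⟩) = (0.2279 + 0.458i) and b = amp(|11⟩) = (-0.8416 - 0.05215i):
new amp(|10⟩) = (0.0477781)·a + (-0.998858)·b = (0.8515 + 0.07397i)
new amp(|11⟩) = (0.998858)·a + (0.0477781)·b = (0.1874 + 0.455i)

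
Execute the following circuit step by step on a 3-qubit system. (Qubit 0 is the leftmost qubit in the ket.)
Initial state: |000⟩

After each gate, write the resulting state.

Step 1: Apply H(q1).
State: 1/√2|000⟩ + 1/√2|010⟩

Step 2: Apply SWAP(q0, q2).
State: 1/√2|000⟩ + 1/√2|010⟩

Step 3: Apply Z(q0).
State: 1/√2|000⟩ + 1/√2|010⟩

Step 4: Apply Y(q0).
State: (1/√2)i|100⟩ + (1/√2)i|110⟩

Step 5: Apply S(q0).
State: -1/√2|100⟩ - 1/√2|110⟩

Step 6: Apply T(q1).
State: -1/√2|100⟩ + (-1/2 - (1/2)i)|110⟩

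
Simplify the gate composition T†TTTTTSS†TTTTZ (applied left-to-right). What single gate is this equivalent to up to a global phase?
Z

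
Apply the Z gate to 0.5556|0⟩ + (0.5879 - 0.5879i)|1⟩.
0.5556|0⟩ + (-0.5879 + 0.5879i)|1⟩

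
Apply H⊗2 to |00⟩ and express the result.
1/2|00⟩ + 1/2|01⟩ + 1/2|10⟩ + 1/2|11⟩

H⊗2 gives amp(|y⟩) = (1/2) Σ_x (−1)^(x·y) amp(|x⟩), where x·y is the number of positions in which both x and y have a 1.
|00⟩: (1)/2 = 1/2
|01⟩: (1)/2 = 1/2
|10⟩: (1)/2 = 1/2
|11⟩: (1)/2 = 1/2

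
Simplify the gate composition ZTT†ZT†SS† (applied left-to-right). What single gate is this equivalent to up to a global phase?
T†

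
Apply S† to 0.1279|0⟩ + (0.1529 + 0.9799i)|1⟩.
0.1279|0⟩ + (0.9799 - 0.1529i)|1⟩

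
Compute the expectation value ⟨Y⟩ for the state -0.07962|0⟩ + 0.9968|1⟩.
0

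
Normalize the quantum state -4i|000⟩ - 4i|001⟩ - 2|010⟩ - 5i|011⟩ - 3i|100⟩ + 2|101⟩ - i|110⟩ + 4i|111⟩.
-0.4193i|000⟩ - 0.4193i|001⟩ - 0.2097|010⟩ - 0.5241i|011⟩ - 0.3145i|100⟩ + 0.2097|101⟩ - 0.1048i|110⟩ + 0.4193i|111⟩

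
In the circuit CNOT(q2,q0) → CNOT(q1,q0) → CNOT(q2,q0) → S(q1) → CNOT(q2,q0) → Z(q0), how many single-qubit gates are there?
2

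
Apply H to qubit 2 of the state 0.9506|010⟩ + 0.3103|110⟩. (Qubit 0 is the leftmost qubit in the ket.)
0.6722|010⟩ + 0.6722|011⟩ + 0.2194|110⟩ + 0.2194|111⟩

H on qubit 2 mixes each pair of kets that differ only in qubit 2: amplitudes (a, b) of (|…0…⟩, |…1…⟩) become ((a + b)/√2, (a − b)/√2). Kets absent from the input have amplitude 0.
(|010⟩, |011⟩): (a, b) = (0.9506, 0) → (0.6722, 0.6722)
(|110⟩, |111⟩): (a, b) = (0.3103, 0) → (0.2194, 0.2194)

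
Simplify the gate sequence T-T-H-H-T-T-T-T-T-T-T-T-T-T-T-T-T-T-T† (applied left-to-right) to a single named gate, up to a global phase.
T†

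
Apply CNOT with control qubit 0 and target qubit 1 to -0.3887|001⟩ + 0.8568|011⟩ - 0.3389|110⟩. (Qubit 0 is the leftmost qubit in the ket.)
-0.3887|001⟩ + 0.8568|011⟩ - 0.3389|100⟩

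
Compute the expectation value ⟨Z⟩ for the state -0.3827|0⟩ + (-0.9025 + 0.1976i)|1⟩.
-0.7071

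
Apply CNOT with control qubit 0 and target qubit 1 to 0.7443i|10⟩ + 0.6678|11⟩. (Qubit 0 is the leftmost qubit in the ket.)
0.6678|10⟩ + 0.7443i|11⟩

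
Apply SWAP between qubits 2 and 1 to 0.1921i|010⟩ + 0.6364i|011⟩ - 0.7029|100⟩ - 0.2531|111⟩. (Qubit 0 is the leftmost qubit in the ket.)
0.1921i|001⟩ + 0.6364i|011⟩ - 0.7029|100⟩ - 0.2531|111⟩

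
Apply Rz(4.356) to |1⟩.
(-0.5706 + 0.8212i)|1⟩

Rz(4.356) = [[e^(−iθ/2), 0], [0, e^(iθ/2)]] with e^(±iθ/2) = cos(θ/2) ± i·sin(θ/2); θ = 4.356, cos(θ/2) ≈ -0.570573, sin(θ/2) ≈ 0.821247.
With a = amp(|0⟩) = 0 and b = amp(|1⟩) = 1:
new amp(|0⟩) = (-0.570573 - 0.821247i)·a = 0
new amp(|1⟩) = (-0.570573 + 0.821247i)·b = (-0.5706 + 0.8212i)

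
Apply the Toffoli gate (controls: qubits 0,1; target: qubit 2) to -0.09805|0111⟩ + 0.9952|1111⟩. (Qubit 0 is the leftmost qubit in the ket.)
-0.09805|0111⟩ + 0.9952|1101⟩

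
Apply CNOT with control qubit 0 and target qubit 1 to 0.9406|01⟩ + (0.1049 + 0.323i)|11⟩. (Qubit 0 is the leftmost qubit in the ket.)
0.9406|01⟩ + (0.1049 + 0.323i)|10⟩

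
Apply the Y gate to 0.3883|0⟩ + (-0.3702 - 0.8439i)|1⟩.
(-0.8439 + 0.3702i)|0⟩ + 0.3883i|1⟩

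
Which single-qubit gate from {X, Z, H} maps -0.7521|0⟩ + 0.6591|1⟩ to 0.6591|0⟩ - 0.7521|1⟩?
X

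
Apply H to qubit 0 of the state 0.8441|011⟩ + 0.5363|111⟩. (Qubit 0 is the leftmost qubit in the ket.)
0.9761|011⟩ + 0.2176|111⟩

H on qubit 0 mixes each pair of kets that differ only in qubit 0: amplitudes (a, b) of (|…0…⟩, |…1…⟩) become ((a + b)/√2, (a − b)/√2). Kets absent from the input have amplitude 0.
(|011⟩, |111⟩): (a, b) = (0.8441, 0.5363) → (0.9761, 0.2176)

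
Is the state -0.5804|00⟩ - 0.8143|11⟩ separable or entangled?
Entangled

Writing the state as a|00⟩ + b|01⟩ + c|10⟩ + d|11⟩, it is a product state iff ad − bc = 0.
Here (a, b, c, d) = (-0.5804, 0, 0, -0.8143): ad − bc = (-0.5804)(-0.8143) − (0)(0) = 0.4726 ≠ 0, so the state is entangled.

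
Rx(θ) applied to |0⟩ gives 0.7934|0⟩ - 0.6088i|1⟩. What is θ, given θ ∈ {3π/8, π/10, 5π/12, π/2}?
5π/12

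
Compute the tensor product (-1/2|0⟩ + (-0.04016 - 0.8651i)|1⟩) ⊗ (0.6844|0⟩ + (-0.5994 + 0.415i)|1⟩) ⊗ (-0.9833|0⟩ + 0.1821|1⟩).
0.3365|000⟩ - 0.06231|001⟩ + (-0.2947 + 0.204i)|010⟩ + (0.05458 - 0.03779i)|011⟩ + (0.02703 + 0.5822i)|100⟩ + (-0.005005 - 0.1078i)|101⟩ + (-0.3767 - 0.4935i)|110⟩ + (0.06976 + 0.09139i)|111⟩

amp(|b₁b₂…⟩) = product of the factor amplitudes for bits b₁, b₂, …; only kets whose every factor amplitude is nonzero survive.
|000⟩: (-1/2)(0.6844)(-0.9833) = 0.3365
|001⟩: (-1/2)(0.6844)(0.1821) = -0.06231
|010⟩: (-1/2)(-0.5994 + 0.415i)(-0.9833) = (-0.2947 + 0.204i)
|011⟩: (-1/2)(-0.5994 + 0.415i)(0.1821) = (0.05458 - 0.03779i)
|100⟩: (-0.04016 - 0.8651i)(0.6844)(-0.9833) = (0.02703 + 0.5822i)
|101⟩: (-0.04016 - 0.8651i)(0.6844)(0.1821) = (-0.005005 - 0.1078i)
|110⟩: (-0.04016 - 0.8651i)(-0.5994 + 0.415i)(-0.9833) = (-0.3767 - 0.4935i)
|111⟩: (-0.04016 - 0.8651i)(-0.5994 + 0.415i)(0.1821) = (0.06976 + 0.09139i)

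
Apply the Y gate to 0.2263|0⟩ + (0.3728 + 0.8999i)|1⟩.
(0.8999 - 0.3728i)|0⟩ + 0.2263i|1⟩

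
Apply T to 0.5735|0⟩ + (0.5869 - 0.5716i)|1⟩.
0.5735|0⟩ + (0.8192 + 0.01082i)|1⟩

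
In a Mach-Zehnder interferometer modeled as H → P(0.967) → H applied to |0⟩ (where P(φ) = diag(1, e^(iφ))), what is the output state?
(0.7839 + 0.4116i)|0⟩ + (0.2161 - 0.4116i)|1⟩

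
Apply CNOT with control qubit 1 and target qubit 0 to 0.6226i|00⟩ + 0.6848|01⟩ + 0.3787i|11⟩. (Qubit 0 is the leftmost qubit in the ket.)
0.6226i|00⟩ + 0.3787i|01⟩ + 0.6848|11⟩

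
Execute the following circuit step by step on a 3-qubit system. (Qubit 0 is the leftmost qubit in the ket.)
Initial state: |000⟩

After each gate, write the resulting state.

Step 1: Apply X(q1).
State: |010⟩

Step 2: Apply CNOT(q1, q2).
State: |011⟩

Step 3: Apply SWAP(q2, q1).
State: |011⟩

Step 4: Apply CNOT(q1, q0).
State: |111⟩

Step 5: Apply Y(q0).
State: -i|011⟩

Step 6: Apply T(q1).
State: (1/√2 - (1/√2)i)|011⟩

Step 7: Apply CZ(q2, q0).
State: (1/√2 - (1/√2)i)|011⟩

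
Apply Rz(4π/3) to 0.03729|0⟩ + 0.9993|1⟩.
(-0.01865 - 0.03229i)|0⟩ + (-0.4997 + 0.8654i)|1⟩

Rz(4π/3) = [[e^(−iθ/2), 0], [0, e^(iθ/2)]] with e^(±iθ/2) = cos(θ/2) ± i·sin(θ/2); θ = 4π/3, cos(θ/2) ≈ -0.5, sin(θ/2) ≈ 0.866025.
With a = amp(|0⟩) = 0.03729 and b = amp(|1⟩) = 0.9993:
new amp(|0⟩) = (-0.5 - 0.866025i)·a = (-0.01865 - 0.03229i)
new amp(|1⟩) = (-0.5 + 0.866025i)·b = (-0.4997 + 0.8654i)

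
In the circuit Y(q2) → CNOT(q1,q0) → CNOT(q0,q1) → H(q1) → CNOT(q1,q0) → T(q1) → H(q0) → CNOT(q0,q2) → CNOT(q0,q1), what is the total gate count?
9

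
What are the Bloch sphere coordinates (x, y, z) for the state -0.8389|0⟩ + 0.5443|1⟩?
(-0.9132, 0, 0.4075)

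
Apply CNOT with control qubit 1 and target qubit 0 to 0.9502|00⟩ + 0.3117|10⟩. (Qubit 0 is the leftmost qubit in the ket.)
0.9502|00⟩ + 0.3117|10⟩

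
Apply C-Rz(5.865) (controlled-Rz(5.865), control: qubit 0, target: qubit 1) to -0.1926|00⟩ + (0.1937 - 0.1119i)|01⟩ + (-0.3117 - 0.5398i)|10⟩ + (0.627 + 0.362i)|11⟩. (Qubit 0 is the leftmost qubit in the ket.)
-0.1926|00⟩ + (0.1937 - 0.1119i)|01⟩ + (0.1929 + 0.5927i)|10⟩ + (-0.6885 - 0.224i)|11⟩

C-Rz(5.865) leaves the control-|0⟩ kets |00⟩, |01⟩ unchanged and applies Rz(5.865) to qubit 1 on the control-|1⟩ pair (|10⟩, |11⟩).
Rz(5.865) = [[e^(−iθ/2), 0], [0, e^(iθ/2)]] with e^(±iθ/2) = cos(θ/2) ± i·sin(θ/2); θ = 5.865, cos(θ/2) ≈ -0.97822, sin(θ/2) ≈ 0.207572.
With a = amp(|10⟩) = (-0.3117 - 0.5398i) and b = amp(|11⟩) = (0.627 + 0.362i):
new amp(|10⟩) = (-0.97822 - 0.207572i)·a = (0.1929 + 0.5927i)
new amp(|11⟩) = (-0.97822 + 0.207572i)·b = (-0.6885 - 0.224i)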